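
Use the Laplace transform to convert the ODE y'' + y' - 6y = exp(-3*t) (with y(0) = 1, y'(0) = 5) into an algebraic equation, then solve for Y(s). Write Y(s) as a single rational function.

Y(s) = (s^2 + 9*s + 19)/(s^3 + 4*s^2 - 3*s - 18)

Transform both sides with L{·}.
With L{y''} = s^2 Y - s·y(0) - y'(0) and L{y'} = sY - y(0), with y(0) = 1, y'(0) = 5: the LHS transforms to (s^2 + s - 6)Y - (s + 6).
The right side is L{exp(-3*t)} = 1/(s + 3).
So (s^2 + s - 6)Y = 1/(s + 3) + (s + 6).
Isolate Y and clear denominators.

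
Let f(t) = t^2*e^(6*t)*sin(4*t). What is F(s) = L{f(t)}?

L{sin(4t)} = 4/(s^2 + 16).
Multiplying by e^(6t) shifts s → s - 6, so L{e^(6*t)*sin(4*t)} = 4/((s - 6)^2 + 16).
Then apply L{t^2·g(t)} = (-1)^2 d^2/ds^2[G(s)] with G(s) = 4/((s - 6)^2 + 16):
differentiating 2 times and applying the sign gives 8*(3*s^2 - 36*s + 92)/(s^2 - 12*s + 52)^3.

F(s) = 8*(3*s^2 - 36*s + 92)/(s^2 - 12*s + 52)^3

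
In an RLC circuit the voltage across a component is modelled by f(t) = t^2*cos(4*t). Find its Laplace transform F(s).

L{cos(4t)} = s/(s^2 + 16).
Then apply L{t^2·g(t)} = (-1)^2 d^2/ds^2[G(s)] with G(s) = s/(s^2 + 16):
differentiating 2 times and applying the sign gives 2*s*(s^2 - 48)/(s^2 + 16)^3.

F(s) = 2*s*(s^2 - 48)/(s^2 + 16)^3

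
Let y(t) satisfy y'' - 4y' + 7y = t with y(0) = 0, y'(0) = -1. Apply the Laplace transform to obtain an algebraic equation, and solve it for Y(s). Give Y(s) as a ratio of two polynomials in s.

Y(s) = (-s^2 + 1)/(s^4 - 4*s^3 + 7*s^2)

Laplace-transform each side.
Using L{y''} = s^2 Y - s·y(0) - y'(0) and L{y'} = sY - y(0), with y(0) = 0, y'(0) = -1, the left side becomes (s^2 - 4*s + 7)Y - (-1).
The right side is L{t} = s^(-2).
So (s^2 - 4*s + 7)Y = s^(-2) + (-1).
Isolate Y and clear denominators.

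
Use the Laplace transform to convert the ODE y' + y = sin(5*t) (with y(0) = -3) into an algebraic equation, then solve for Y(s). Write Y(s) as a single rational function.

Y(s) = (-3*s^2 - 70)/(s^3 + s^2 + 25*s + 25)

Transform both sides with L{·}.
The derivative rules (L{y'} = sY - y(0) = sY - (-3)) turn the left side into (s + 1)Y - (-3).
The right side is L{sin(5*t)} = 5/(s^2 + 25).
So (s + 1)Y = 5/(s^2 + 25) + (-3).
Isolate Y and clear denominators.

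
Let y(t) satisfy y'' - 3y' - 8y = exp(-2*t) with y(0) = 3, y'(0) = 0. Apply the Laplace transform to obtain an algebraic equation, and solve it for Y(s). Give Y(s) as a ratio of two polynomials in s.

Y(s) = (3*s^2 - 3*s - 17)/(s^3 - s^2 - 14*s - 16)

Apply the Laplace transform to the equation.
With L{y''} = s^2 Y - s·y(0) - y'(0) and L{y'} = sY - y(0), with y(0) = 3, y'(0) = 0: the LHS transforms to (s^2 - 3*s - 8)Y - (3*s - 9).
The right side is L{exp(-2*t)} = 1/(s + 2).
So (s^2 - 3*s - 8)Y = 1/(s + 2) + (3*s - 9).
Isolate Y and clear denominators.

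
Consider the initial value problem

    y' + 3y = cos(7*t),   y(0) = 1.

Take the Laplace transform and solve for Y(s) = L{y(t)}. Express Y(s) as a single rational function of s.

Laplace-transform each side.
The derivative rules (L{y'} = sY - y(0) = sY - 1) turn the left side into (s + 3)Y - (1).
The right side is L{cos(7*t)} = s/(s^2 + 49).
So (s + 3)Y = s/(s^2 + 49) + (1).
Isolate Y and clear denominators.

Y(s) = (s^2 + s + 49)/(s^3 + 3*s^2 + 49*s + 147)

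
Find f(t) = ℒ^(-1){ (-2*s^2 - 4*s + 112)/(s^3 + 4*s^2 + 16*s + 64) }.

Factor the denominator: s^3 + 4*s^2 + 16*s + 64 = (s + 4)*(s^2 + 16).
Partial fraction decomposition gives [3/(s + 4)] + [-5*s/(s^2 + 16)] + [16/(s^2 + 16)].
Invert each term: 3/(s + 4) ↔ 3e^(-4t); -5·s/(s^2 + 16) ↔ -5cos(4t); 4·4/(s^2 + 16) ↔ 4sin(4t).

f(t) = 4*sin(4*t) - 5*cos(4*t) + 3*exp(-4*t)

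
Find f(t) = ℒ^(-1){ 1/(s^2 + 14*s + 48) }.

f(t) = exp(-7*t)*sinh(t)

Rewrite the denominator: s^2 + 14*s + 48 = (s + 7)^2 - 1.
The form in (s + 7) signals a first-shifting-theorem factor e^(-7t).
Since L{sinh(t)} = 1/(s^2 - 1), the inverse is e^(-7*t)*sinh(t).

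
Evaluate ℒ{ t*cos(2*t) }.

L{cos(2t)} = s/(s^2 + 4).
Then apply L{t·g(t)} = -d/ds[H(s)] with H(s) = s/(s^2 + 4):
differentiating 1 time and applying the sign gives (s - 2)*(s + 2)/(s^2 + 4)^2.

(s - 2)*(s + 2)/(s^2 + 4)^2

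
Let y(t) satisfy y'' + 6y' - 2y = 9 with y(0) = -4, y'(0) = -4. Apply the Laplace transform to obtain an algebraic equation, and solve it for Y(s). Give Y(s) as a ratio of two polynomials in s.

Apply the Laplace transform to the equation.
Using L{y''} = s^2 Y - s·y(0) - y'(0) and L{y'} = sY - y(0), with y(0) = -4, y'(0) = -4, the left side becomes (s^2 + 6*s - 2)Y - (-4*s - 28).
The right side is L{9} = 9/s.
So (s^2 + 6*s - 2)Y = 9/s + (-4*s - 28).
Isolate Y and clear denominators.

Y(s) = (-4*s^2 - 28*s + 9)/(s^3 + 6*s^2 - 2*s)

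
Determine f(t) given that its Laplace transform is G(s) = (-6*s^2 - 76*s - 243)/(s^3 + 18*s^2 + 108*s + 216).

f(t) = -3*t^2*exp(-6*t)/2 - 4*t*exp(-6*t) - 6*exp(-6*t)

Factor the denominator: s^3 + 18*s^2 + 108*s + 216 = (s + 6)^3.
Partial fraction decomposition gives [-6/(s + 6)] + [-4/(s + 6)^2] + [-3/(s + 6)^3].
Invert each term: -6/(s + 6) ↔ -6e^(-6t); -4/(s + 6)^2 ↔ -4t·e^(-6t); -3/(s + 6)^3 ↔ (-3/2)t^2·e^(-6t).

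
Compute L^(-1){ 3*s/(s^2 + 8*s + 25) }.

Complete the square in the denominator: s^2 + 8*s + 25 = (s + 4)^2 + 3^2.
Split the numerator to match: 3*s = 3·(s + 4) - 4·3.
Invert each term: 3·(s + 4)/((s + 4)^2 + 9) ↔ 3e^(-4t)cos(3t); -4·3/((s + 4)^2 + 9) ↔ -4e^(-4t)sin(3t).

-4*exp(-4*t)*sin(3*t) + 3*exp(-4*t)*cos(3*t)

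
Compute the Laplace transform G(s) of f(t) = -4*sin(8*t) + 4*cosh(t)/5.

G(s) = 4*s/(5*(s^2 - 1)) - 32/(s^2 + 64)

The transform is linear, so treat each term independently.
(4/5)·[L{cosh(t)} = s/(s^2 - 1)]; (-4)·[L{sin(8t)} = 8/(s^2 + 64)].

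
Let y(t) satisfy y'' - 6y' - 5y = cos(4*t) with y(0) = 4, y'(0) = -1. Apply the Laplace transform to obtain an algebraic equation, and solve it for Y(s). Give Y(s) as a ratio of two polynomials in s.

Y(s) = (4*s^3 - 25*s^2 + 65*s - 400)/(s^4 - 6*s^3 + 11*s^2 - 96*s - 80)

Apply the Laplace transform to the equation.
Using L{y''} = s^2 Y - s·y(0) - y'(0) and L{y'} = sY - y(0), with y(0) = 4, y'(0) = -1, the left side becomes (s^2 - 6*s - 5)Y - (4*s - 25).
The right side is L{cos(4*t)} = s/(s^2 + 16).
So (s^2 - 6*s - 5)Y = s/(s^2 + 16) + (4*s - 25).
Isolate Y and clear denominators.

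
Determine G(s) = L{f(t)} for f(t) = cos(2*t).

G(s) = s/(s^2 + 4)

L{cos(2t)} = s/(s^2 + 4).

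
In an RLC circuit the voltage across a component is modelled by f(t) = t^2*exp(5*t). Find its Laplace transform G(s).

L{e^(5t)} = 1/(s - 5).
Then apply L{t^2·g(t)} = (-1)^2 d^2/ds^2[H(s)] with H(s) = 1/(s - 5):
differentiating 2 times and applying the sign gives 2/(s - 5)^3.

G(s) = 2/(s - 5)^3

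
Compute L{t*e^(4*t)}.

(s - 4)^(-2)

L{e^(4t)} = 1/(s - 4).
Then apply L{t·g(t)} = -d/ds[H(s)] with H(s) = 1/(s - 4):
differentiating 1 time and applying the sign gives (s - 4)^(-2).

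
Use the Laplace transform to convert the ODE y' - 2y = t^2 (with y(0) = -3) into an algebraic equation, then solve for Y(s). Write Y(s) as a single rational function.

Apply the Laplace transform to the equation.
With L{y'} = sY - y(0) = sY - (-3): the LHS transforms to (s - 2)Y - (-3).
The right side is L{t^2} = 2/s^3.
So (s - 2)Y = 2/s^3 + (-3).
Divide through and combine into a single rational function.

Y(s) = (-3*s^3 + 2)/(s^4 - 2*s^3)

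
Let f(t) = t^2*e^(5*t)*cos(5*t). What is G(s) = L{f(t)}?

G(s) = 2*(s - 5)*(s^2 - 10*s - 50)/(s^2 - 10*s + 50)^3

L{cos(5t)} = s/(s^2 + 25).
Multiplying by e^(5t) shifts s → s - 5, so L{e^(5*t)*cos(5*t)} = (s - 5)/((s - 5)^2 + 25).
Then apply L{t^2·g(t)} = (-1)^2 d^2/ds^2[H(s)] with H(s) = (s - 5)/((s - 5)^2 + 25):
differentiating 2 times and applying the sign gives 2*(s - 5)*(s^2 - 10*s - 50)/(s^2 - 10*s + 50)^3.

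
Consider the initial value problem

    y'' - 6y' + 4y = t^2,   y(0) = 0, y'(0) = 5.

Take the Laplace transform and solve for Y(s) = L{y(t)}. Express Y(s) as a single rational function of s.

Laplace-transform each side.
Using L{y''} = s^2 Y - s·y(0) - y'(0) and L{y'} = sY - y(0), with y(0) = 0, y'(0) = 5, the left side becomes (s^2 - 6*s + 4)Y - (5).
The right side is L{t^2} = 2/s^3.
So (s^2 - 6*s + 4)Y = 2/s^3 + (5).
Divide through and combine into a single rational function.

Y(s) = (5*s^3 + 2)/(s^5 - 6*s^4 + 4*s^3)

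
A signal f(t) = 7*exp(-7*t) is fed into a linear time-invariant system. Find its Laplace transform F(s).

L{7} = 7/s.
By the first shifting theorem, multiplying by e^(-7t) replaces s with s + 7.

F(s) = 7/(s + 7)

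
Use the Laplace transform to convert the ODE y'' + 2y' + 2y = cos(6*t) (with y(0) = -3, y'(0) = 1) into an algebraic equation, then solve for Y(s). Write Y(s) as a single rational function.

Transform both sides with L{·}.
The derivative rules (L{y''} = s^2 Y - s·y(0) - y'(0) and L{y'} = sY - y(0), with y(0) = -3, y'(0) = 1) turn the left side into (s^2 + 2*s + 2)Y - (-3*s - 5).
The right side is L{cos(6*t)} = s/(s^2 + 36).
So (s^2 + 2*s + 2)Y = s/(s^2 + 36) + (-3*s - 5).
Divide through and combine into a single rational function.

Y(s) = (-3*s^3 - 5*s^2 - 107*s - 180)/(s^4 + 2*s^3 + 38*s^2 + 72*s + 72)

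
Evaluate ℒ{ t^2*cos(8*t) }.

L{cos(8t)} = s/(s^2 + 64).
Then apply L{t^2·g(t)} = (-1)^2 d^2/ds^2[H(s)] with H(s) = s/(s^2 + 64):
differentiating 2 times and applying the sign gives 2*s*(s^2 - 192)/(s^2 + 64)^3.

2*s*(s^2 - 192)/(s^2 + 64)^3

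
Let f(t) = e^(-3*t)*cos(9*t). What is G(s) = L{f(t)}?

G(s) = (s + 3)/((s + 3)^2 + 81)

L{cos(9t)} = s/(s^2 + 81).
By the first shifting theorem, multiplying by e^(-3t) replaces s with s + 3.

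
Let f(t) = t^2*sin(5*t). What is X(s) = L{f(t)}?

L{sin(5t)} = 5/(s^2 + 25).
Then apply L{t^2·g(t)} = (-1)^2 d^2/ds^2[G(s)] with G(s) = 5/(s^2 + 25):
differentiating 2 times and applying the sign gives 10*(3*s^2 - 25)/(s^2 + 25)^3.

X(s) = 10*(3*s^2 - 25)/(s^2 + 25)^3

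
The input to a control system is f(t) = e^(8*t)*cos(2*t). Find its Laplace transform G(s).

L{cos(2t)} = s/(s^2 + 4).
By the first shifting theorem, multiplying by e^(8t) replaces s with s - 8.

G(s) = (s - 8)/((s - 8)^2 + 4)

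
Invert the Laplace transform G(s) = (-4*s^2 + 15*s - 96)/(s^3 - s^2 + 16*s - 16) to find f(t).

f(t) = -5*exp(t) + 4*sin(4*t) + cos(4*t)

Factor the denominator: s^3 - s^2 + 16*s - 16 = (s - 1)*(s^2 + 16).
Partial fraction decomposition gives [-5/(s - 1)] + [s/(s^2 + 16)] + [16/(s^2 + 16)].
Invert each term: -5/(s - 1) ↔ -5e^(t); 1·s/(s^2 + 16) ↔ cos(4t); 4·4/(s^2 + 16) ↔ 4sin(4t).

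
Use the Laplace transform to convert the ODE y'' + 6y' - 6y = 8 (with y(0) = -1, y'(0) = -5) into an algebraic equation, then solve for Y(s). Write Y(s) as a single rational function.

Y(s) = (-s^2 - 11*s + 8)/(s^3 + 6*s^2 - 6*s)

Apply the Laplace transform to the equation.
Using L{y''} = s^2 Y - s·y(0) - y'(0) and L{y'} = sY - y(0), with y(0) = -1, y'(0) = -5, the left side becomes (s^2 + 6*s - 6)Y - (-s - 11).
The right side is L{8} = 8/s.
So (s^2 + 6*s - 6)Y = 8/s + (-s - 11).
Divide through and combine into a single rational function.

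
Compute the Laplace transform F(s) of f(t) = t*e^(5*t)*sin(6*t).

F(s) = 12*(s - 5)/(s^2 - 10*s + 61)^2

L{sin(6t)} = 6/(s^2 + 36).
Multiplying by e^(5t) shifts s → s - 5, so L{e^(5*t)*sin(6*t)} = 6/((s - 5)^2 + 36).
Then apply L{t·g(t)} = -d/ds[G(s)] with G(s) = 6/((s - 5)^2 + 36):
differentiating 1 time and applying the sign gives 12*(s - 5)/(s^2 - 10*s + 61)^2.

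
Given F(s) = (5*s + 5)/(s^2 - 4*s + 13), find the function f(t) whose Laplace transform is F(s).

f(t) = 5*exp(2*t)*sin(3*t) + 5*exp(2*t)*cos(3*t)

Complete the square in the denominator: s^2 - 4*s + 13 = (s - 2)^2 + 3^2.
Split the numerator to match: 5*s + 5 = 5·(s - 2) + 5·3.
Invert each term: 5·(s - 2)/((s - 2)^2 + 9) ↔ 5e^(2t)cos(3t); 5·3/((s - 2)^2 + 9) ↔ 5e^(2t)sin(3t).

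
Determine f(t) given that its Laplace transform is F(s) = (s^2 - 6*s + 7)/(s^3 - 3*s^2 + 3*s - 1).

f(t) = t^2*exp(t) - 4*t*exp(t) + exp(t)

Factor the denominator: s^3 - 3*s^2 + 3*s - 1 = (s - 1)^3.
Partial fraction decomposition gives [1/(s - 1)] + [-4/(s - 1)^2] + [2/(s - 1)^3].
Invert each term: 1/(s - 1) ↔ e^(t); -4/(s - 1)^2 ↔ -4t·e^(t); 2/(s - 1)^3 ↔ (1)t^2·e^(t).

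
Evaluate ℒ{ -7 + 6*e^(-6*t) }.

Apply the Laplace transform termwise.
L{-7} = -7/s; (6)·[L{e^(-6t)} = 1/(s + 6)].

6/(s + 6) - 7/s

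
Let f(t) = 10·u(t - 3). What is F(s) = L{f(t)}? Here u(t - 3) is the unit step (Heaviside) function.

F(s) = 10*exp(-3*s)/s

By the second shifting theorem, L{u(t - c)·g(t - c)} = e^(-cs)·G(s) with c = 3 and G(s) = L{g(t)}.
L{10} = 10/s.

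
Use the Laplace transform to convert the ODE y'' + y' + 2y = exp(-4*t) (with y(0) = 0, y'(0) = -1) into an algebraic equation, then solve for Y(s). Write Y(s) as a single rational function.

Y(s) = (-s - 3)/(s^3 + 5*s^2 + 6*s + 8)

Laplace-transform each side.
Using L{y''} = s^2 Y - s·y(0) - y'(0) and L{y'} = sY - y(0), with y(0) = 0, y'(0) = -1, the left side becomes (s^2 + s + 2)Y - (-1).
The right side is L{exp(-4*t)} = 1/(s + 4).
So (s^2 + s + 2)Y = 1/(s + 4) + (-1).
Isolate Y and clear denominators.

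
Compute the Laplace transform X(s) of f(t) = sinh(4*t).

L{sinh(4t)} = 4/(s^2 - 16).

X(s) = 4/(s^2 - 16)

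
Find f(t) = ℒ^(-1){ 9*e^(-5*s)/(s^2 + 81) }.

f(t) = Heaviside(t - 5)*(sin(9*t - 45))

The factor e^(-5s) signals a time shift by c = 5 (second shifting theorem).
L{sin(9t)} = 9/(s^2 + 81), so L^-1{9/(s^2 + 81)} = sin(9*t).
Hence the inverse is u(t - 5) times that function evaluated at t - 5.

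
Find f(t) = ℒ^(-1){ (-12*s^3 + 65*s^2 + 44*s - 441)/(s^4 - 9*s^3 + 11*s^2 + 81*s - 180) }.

f(t) = -6*exp(5*t) - exp(4*t) - 4*exp(3*t) - exp(-3*t)

Factor the denominator: s^4 - 9*s^3 + 11*s^2 + 81*s - 180 = (s - 5)*(s - 4)*(s - 3)*(s + 3).
Partial fraction decomposition gives [-6/(s - 5)] + [-1/(s - 4)] + [-1/(s + 3)] + [-4/(s - 3)].
Invert each term: -6/(s - 5) ↔ -6e^(5t); -1/(s - 4) ↔ -e^(4t); -1/(s + 3) ↔ -e^(-3t); -4/(s - 3) ↔ -4e^(3t).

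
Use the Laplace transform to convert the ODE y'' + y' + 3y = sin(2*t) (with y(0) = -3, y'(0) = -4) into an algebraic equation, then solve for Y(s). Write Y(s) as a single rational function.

Y(s) = (-3*s^3 - 7*s^2 - 12*s - 26)/(s^4 + s^3 + 7*s^2 + 4*s + 12)

Laplace-transform each side.
The derivative rules (L{y''} = s^2 Y - s·y(0) - y'(0) and L{y'} = sY - y(0), with y(0) = -3, y'(0) = -4) turn the left side into (s^2 + s + 3)Y - (-3*s - 7).
The right side is L{sin(2*t)} = 2/(s^2 + 4).
So (s^2 + s + 3)Y = 2/(s^2 + 4) + (-3*s - 7).
Divide through and combine into a single rational function.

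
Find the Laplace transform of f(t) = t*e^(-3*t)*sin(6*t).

12*(s + 3)/(s^2 + 6*s + 45)^2

L{sin(6t)} = 6/(s^2 + 36).
Multiplying by e^(-3t) shifts s → s + 3, so L{e^(-3*t)*sin(6*t)} = 6/((s + 3)^2 + 36).
Then apply L{t·g(t)} = -d/ds[H(s)] with H(s) = 6/((s + 3)^2 + 36):
differentiating 1 time and applying the sign gives 12*(s + 3)/(s^2 + 6*s + 45)^2.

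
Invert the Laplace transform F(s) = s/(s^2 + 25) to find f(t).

Since L{cos(5t)} = s/(s^2 + 25), the inverse is cos(5*t).

f(t) = cos(5*t)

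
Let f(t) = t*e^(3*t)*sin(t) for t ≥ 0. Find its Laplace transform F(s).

L{sin(t)} = 1/(s^2 + 1).
Multiplying by e^(3t) shifts s → s - 3, so L{e^(3*t)*sin(t)} = 1/((s - 3)^2 + 1).
Then apply L{t·g(t)} = -d/ds[G(s)] with G(s) = 1/((s - 3)^2 + 1):
differentiating 1 time and applying the sign gives 2*(s - 3)/(s^2 - 6*s + 10)^2.

F(s) = 2*(s - 3)/(s^2 - 6*s + 10)^2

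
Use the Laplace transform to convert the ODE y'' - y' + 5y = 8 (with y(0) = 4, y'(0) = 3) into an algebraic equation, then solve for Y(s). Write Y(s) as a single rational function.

Laplace-transform each side.
With L{y''} = s^2 Y - s·y(0) - y'(0) and L{y'} = sY - y(0), with y(0) = 4, y'(0) = 3: the LHS transforms to (s^2 - s + 5)Y - (4*s - 1).
The right side is L{8} = 8/s.
So (s^2 - s + 5)Y = 8/s + (4*s - 1).
Solve for Y(s) and write it as one ratio of polynomials.

Y(s) = (4*s^2 - s + 8)/(s^3 - s^2 + 5*s)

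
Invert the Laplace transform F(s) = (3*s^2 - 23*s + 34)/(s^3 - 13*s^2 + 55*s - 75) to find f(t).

f(t) = -3*t*exp(5*t) + 5*exp(5*t) - 2*exp(3*t)

Factor the denominator: s^3 - 13*s^2 + 55*s - 75 = (s - 5)^2*(s - 3).
Partial fraction decomposition gives [5/(s - 5)] + [-3/(s - 5)^2] + [-2/(s - 3)].
Invert each term: 5/(s - 5) ↔ 5e^(5t); -3/(s - 5)^2 ↔ -3t·e^(5t); -2/(s - 3) ↔ -2e^(3t).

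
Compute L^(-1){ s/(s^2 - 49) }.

Since L{cosh(7t)} = s/(s^2 - 49), the inverse is cosh(7*t).

cosh(7*t)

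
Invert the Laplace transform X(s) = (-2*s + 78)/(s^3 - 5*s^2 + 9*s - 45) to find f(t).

f(t) = 2*exp(5*t) - 4*sin(3*t) - 2*cos(3*t)

Factor the denominator: s^3 - 5*s^2 + 9*s - 45 = (s - 5)*(s^2 + 9).
Partial fraction decomposition gives [2/(s - 5)] + [-2*s/(s^2 + 9)] + [-12/(s^2 + 9)].
Invert each term: 2/(s - 5) ↔ 2e^(5t); -2·s/(s^2 + 9) ↔ -2cos(3t); -4·3/(s^2 + 9) ↔ -4sin(3t).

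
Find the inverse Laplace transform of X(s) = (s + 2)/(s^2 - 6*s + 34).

exp(3*t)*sin(5*t) + exp(3*t)*cos(5*t)

Complete the square in the denominator: s^2 - 6*s + 34 = (s - 3)^2 + 5^2.
Split the numerator to match: s + 2 = 1·(s - 3) + 1·5.
Invert each term: 1·(s - 3)/((s - 3)^2 + 25) ↔ e^(3t)cos(5t); 1·5/((s - 3)^2 + 25) ↔ e^(3t)sin(5t).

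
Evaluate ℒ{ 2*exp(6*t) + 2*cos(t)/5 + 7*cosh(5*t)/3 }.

By linearity of the Laplace transform, transform each term separately.
(7/3)·[L{cosh(5t)} = s/(s^2 - 25)]; (2/5)·[L{cos(t)} = s/(s^2 + 1)]; (2)·[L{e^(6t)} = 1/(s - 6)].

2*s/(5*(s^2 + 1)) + 7*s/(3*(s^2 - 25)) + 2/(s - 6)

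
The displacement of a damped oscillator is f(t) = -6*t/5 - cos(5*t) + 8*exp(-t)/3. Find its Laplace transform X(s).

X(s) = -s/(s^2 + 25) + 8/(3*(s + 1)) - 6/(5*s^2)

The transform is linear, so treat each term independently.
(8/3)·[L{e^(-t)} = 1/(s + 1)]; (-1)·[L{cos(5t)} = s/(s^2 + 25)]; (-6/5)·[L{t} = 1!/s^2 = 1/s^2].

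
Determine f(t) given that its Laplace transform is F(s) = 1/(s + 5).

Since L{e^(-5t)} = 1/(s + 5), the inverse is exp(-5*t).

f(t) = exp(-5*t)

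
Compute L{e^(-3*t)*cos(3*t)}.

L{cos(3t)} = s/(s^2 + 9).
By the first shifting theorem, multiplying by e^(-3t) replaces s with s + 3.

(s + 3)/((s + 3)^2 + 9)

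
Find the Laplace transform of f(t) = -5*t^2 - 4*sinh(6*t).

-24/(s^2 - 36) - 10/s^3

By linearity of the Laplace transform, transform each term separately.
(-5)·[L{t^2} = 2!/s^3 = 2/s^3]; (-4)·[L{sinh(6t)} = 6/(s^2 - 36)].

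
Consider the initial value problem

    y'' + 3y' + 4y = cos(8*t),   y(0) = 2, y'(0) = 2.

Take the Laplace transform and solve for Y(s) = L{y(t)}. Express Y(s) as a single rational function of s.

Y(s) = (2*s^3 + 8*s^2 + 129*s + 512)/(s^4 + 3*s^3 + 68*s^2 + 192*s + 256)

Take the Laplace transform of both sides.
The derivative rules (L{y''} = s^2 Y - s·y(0) - y'(0) and L{y'} = sY - y(0), with y(0) = 2, y'(0) = 2) turn the left side into (s^2 + 3*s + 4)Y - (2*s + 8).
The right side is L{cos(8*t)} = s/(s^2 + 64).
So (s^2 + 3*s + 4)Y = s/(s^2 + 64) + (2*s + 8).
Divide through and combine into a single rational function.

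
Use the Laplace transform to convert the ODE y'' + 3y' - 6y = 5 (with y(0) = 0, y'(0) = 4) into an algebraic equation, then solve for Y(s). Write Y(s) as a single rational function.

Y(s) = (4*s + 5)/(s^3 + 3*s^2 - 6*s)

Transform both sides with L{·}.
The derivative rules (L{y''} = s^2 Y - s·y(0) - y'(0) and L{y'} = sY - y(0), with y(0) = 0, y'(0) = 4) turn the left side into (s^2 + 3*s - 6)Y - (4).
The right side is L{5} = 5/s.
So (s^2 + 3*s - 6)Y = 5/s + (4).
Divide through and combine into a single rational function.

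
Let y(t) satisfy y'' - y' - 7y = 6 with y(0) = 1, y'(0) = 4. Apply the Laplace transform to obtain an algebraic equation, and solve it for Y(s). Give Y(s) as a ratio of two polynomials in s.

Apply the Laplace transform to the equation.
Using L{y''} = s^2 Y - s·y(0) - y'(0) and L{y'} = sY - y(0), with y(0) = 1, y'(0) = 4, the left side becomes (s^2 - s - 7)Y - (s + 3).
The right side is L{6} = 6/s.
So (s^2 - s - 7)Y = 6/s + (s + 3).
Solve for Y(s) and write it as one ratio of polynomials.

Y(s) = (s^2 + 3*s + 6)/(s^3 - s^2 - 7*s)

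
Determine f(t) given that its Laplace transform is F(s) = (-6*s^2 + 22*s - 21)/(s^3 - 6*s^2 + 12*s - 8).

f(t) = -t^2*exp(2*t)/2 - 2*t*exp(2*t) - 6*exp(2*t)

Factor the denominator: s^3 - 6*s^2 + 12*s - 8 = (s - 2)^3.
Partial fraction decomposition gives [-6/(s - 2)] + [-2/(s - 2)^2] + [-1/(s - 2)^3].
Invert each term: -6/(s - 2) ↔ -6e^(2t); -2/(s - 2)^2 ↔ -2t·e^(2t); -1/(s - 2)^3 ↔ (-1/2)t^2·e^(2t).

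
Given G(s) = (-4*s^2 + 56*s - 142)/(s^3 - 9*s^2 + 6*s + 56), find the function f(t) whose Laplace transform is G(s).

Factor the denominator: s^3 - 9*s^2 + 6*s + 56 = (s - 7)*(s - 4)*(s + 2).
Partial fraction decomposition gives [-1/(s - 4)] + [2/(s - 7)] + [-5/(s + 2)].
Invert each term: -1/(s - 4) ↔ -e^(4t); 2/(s - 7) ↔ 2e^(7t); -5/(s + 2) ↔ -5e^(-2t).

f(t) = 2*exp(7*t) - exp(4*t) - 5*exp(-2*t)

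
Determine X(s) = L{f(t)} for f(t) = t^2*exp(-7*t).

L{e^(-7t)} = 1/(s + 7).
Then apply L{t^2·g(t)} = (-1)^2 d^2/ds^2[G(s)] with G(s) = 1/(s + 7):
differentiating 2 times and applying the sign gives 2/(s + 7)^3.

X(s) = 2/(s + 7)^3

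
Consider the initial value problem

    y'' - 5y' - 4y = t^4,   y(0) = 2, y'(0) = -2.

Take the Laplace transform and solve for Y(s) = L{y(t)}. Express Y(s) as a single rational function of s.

Y(s) = (2*s^6 - 12*s^5 + 24)/(s^7 - 5*s^6 - 4*s^5)

Laplace-transform each side.
Using L{y''} = s^2 Y - s·y(0) - y'(0) and L{y'} = sY - y(0), with y(0) = 2, y'(0) = -2, the left side becomes (s^2 - 5*s - 4)Y - (2*s - 12).
The right side is L{t^4} = 24/s^5.
So (s^2 - 5*s - 4)Y = 24/s^5 + (2*s - 12).
Divide through and combine into a single rational function.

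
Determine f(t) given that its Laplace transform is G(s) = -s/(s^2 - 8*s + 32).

Complete the square in the denominator: s^2 - 8*s + 32 = (s - 4)^2 + 4^2.
Split the numerator to match: -s = -1·(s - 4) - 1·4.
Invert each term: -1·(s - 4)/((s - 4)^2 + 16) ↔ -e^(4t)cos(4t); -1·4/((s - 4)^2 + 16) ↔ -e^(4t)sin(4t).

f(t) = -exp(4*t)*sin(4*t) - exp(4*t)*cos(4*t)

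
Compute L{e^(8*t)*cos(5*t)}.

L{cos(5t)} = s/(s^2 + 25).
By the first shifting theorem, multiplying by e^(8t) replaces s with s - 8.

(s - 8)/((s - 8)^2 + 25)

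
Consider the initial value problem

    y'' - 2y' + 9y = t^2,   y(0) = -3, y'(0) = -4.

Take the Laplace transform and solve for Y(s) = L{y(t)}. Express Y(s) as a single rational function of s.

Y(s) = (-3*s^4 + 2*s^3 + 2)/(s^5 - 2*s^4 + 9*s^3)

Take the Laplace transform of both sides.
Using L{y''} = s^2 Y - s·y(0) - y'(0) and L{y'} = sY - y(0), with y(0) = -3, y'(0) = -4, the left side becomes (s^2 - 2*s + 9)Y - (-3*s + 2).
The right side is L{t^2} = 2/s^3.
So (s^2 - 2*s + 9)Y = 2/s^3 + (-3*s + 2).
Divide through and combine into a single rational function.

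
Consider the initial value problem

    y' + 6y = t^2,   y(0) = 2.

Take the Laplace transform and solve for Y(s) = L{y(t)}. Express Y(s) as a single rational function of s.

Take the Laplace transform of both sides.
The derivative rules (L{y'} = sY - y(0) = sY - 2) turn the left side into (s + 6)Y - (2).
The right side is L{t^2} = 2/s^3.
So (s + 6)Y = 2/s^3 + (2).
Solve for Y(s) and write it as one ratio of polynomials.

Y(s) = (2*s^3 + 2)/(s^4 + 6*s^3)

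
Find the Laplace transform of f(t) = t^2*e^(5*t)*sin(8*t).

16*(3*s^2 - 30*s + 11)/(s^2 - 10*s + 89)^3

L{sin(8t)} = 8/(s^2 + 64).
Multiplying by e^(5t) shifts s → s - 5, so L{e^(5*t)*sin(8*t)} = 8/((s - 5)^2 + 64).
Then apply L{t^2·g(t)} = (-1)^2 d^2/ds^2[G(s)] with G(s) = 8/((s - 5)^2 + 64):
differentiating 2 times and applying the sign gives 16*(3*s^2 - 30*s + 11)/(s^2 - 10*s + 89)^3.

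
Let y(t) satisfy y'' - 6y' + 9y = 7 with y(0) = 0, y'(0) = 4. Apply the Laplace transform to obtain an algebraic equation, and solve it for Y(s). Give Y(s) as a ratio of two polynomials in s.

Take the Laplace transform of both sides.
With L{y''} = s^2 Y - s·y(0) - y'(0) and L{y'} = sY - y(0), with y(0) = 0, y'(0) = 4: the LHS transforms to (s^2 - 6*s + 9)Y - (4).
The right side is L{7} = 7/s.
So (s^2 - 6*s + 9)Y = 7/s + (4).
Isolate Y and clear denominators.

Y(s) = (4*s + 7)/(s^3 - 6*s^2 + 9*s)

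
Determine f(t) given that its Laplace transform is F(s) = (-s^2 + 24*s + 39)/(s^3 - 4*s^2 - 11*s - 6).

Factor the denominator: s^3 - 4*s^2 - 11*s - 6 = (s - 6)*(s + 1)^2.
Partial fraction decomposition gives [-4/(s + 1)] + [-2/(s + 1)^2] + [3/(s - 6)].
Invert each term: -4/(s + 1) ↔ -4e^(-t); -2/(s + 1)^2 ↔ -2t·e^(-t); 3/(s - 6) ↔ 3e^(6t).

f(t) = -2*t*exp(-t) + 3*exp(6*t) - 4*exp(-t)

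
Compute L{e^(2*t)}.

1/(s - 2)

L{e^(2t)} = 1/(s - 2).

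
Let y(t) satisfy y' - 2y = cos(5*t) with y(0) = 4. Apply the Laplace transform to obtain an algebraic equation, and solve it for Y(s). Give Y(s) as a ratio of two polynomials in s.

Y(s) = (4*s^2 + s + 100)/(s^3 - 2*s^2 + 25*s - 50)

Take the Laplace transform of both sides.
Using L{y'} = sY - y(0) = sY - 4, the left side becomes (s - 2)Y - (4).
The right side is L{cos(5*t)} = s/(s^2 + 25).
So (s - 2)Y = s/(s^2 + 25) + (4).
Divide through and combine into a single rational function.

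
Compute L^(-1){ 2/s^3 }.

Since L{t^2} = 2!/s^3 = 2/s^3, the inverse is t^2.

t^2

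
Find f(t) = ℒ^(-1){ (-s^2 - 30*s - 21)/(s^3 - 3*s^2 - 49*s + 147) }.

Factor the denominator: s^3 - 3*s^2 - 49*s + 147 = (s - 7)*(s - 3)*(s + 7).
Partial fraction decomposition gives [3/(s - 3)] + [-5/(s - 7)] + [1/(s + 7)].
Invert each term: 3/(s - 3) ↔ 3e^(3t); -5/(s - 7) ↔ -5e^(7t); 1/(s + 7) ↔ e^(-7t).

f(t) = -5*exp(7*t) + 3*exp(3*t) + exp(-7*t)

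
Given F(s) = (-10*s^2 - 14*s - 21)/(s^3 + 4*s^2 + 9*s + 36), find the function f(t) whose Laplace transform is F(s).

f(t) = 2*sin(3*t) - 5*cos(3*t) - 5*exp(-4*t)

Factor the denominator: s^3 + 4*s^2 + 9*s + 36 = (s + 4)*(s^2 + 9).
Partial fraction decomposition gives [-5/(s + 4)] + [-5*s/(s^2 + 9)] + [6/(s^2 + 9)].
Invert each term: -5/(s + 4) ↔ -5e^(-4t); -5·s/(s^2 + 9) ↔ -5cos(3t); 2·3/(s^2 + 9) ↔ 2sin(3t).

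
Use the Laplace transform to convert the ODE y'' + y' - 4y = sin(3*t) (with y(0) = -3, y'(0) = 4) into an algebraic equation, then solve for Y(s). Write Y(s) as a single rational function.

Apply the Laplace transform to the equation.
With L{y''} = s^2 Y - s·y(0) - y'(0) and L{y'} = sY - y(0), with y(0) = -3, y'(0) = 4: the LHS transforms to (s^2 + s - 4)Y - (-3*s + 1).
The right side is L{sin(3*t)} = 3/(s^2 + 9).
So (s^2 + s - 4)Y = 3/(s^2 + 9) + (-3*s + 1).
Divide through and combine into a single rational function.

Y(s) = (-3*s^3 + s^2 - 27*s + 12)/(s^4 + s^3 + 5*s^2 + 9*s - 36)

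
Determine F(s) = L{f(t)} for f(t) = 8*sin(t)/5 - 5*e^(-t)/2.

By linearity of the Laplace transform, transform each term separately.
(8/5)·[L{sin(t)} = 1/(s^2 + 1)]; (-5/2)·[L{e^(-t)} = 1/(s + 1)].

F(s) = 8/(5*(s^2 + 1)) - 5/(2*(s + 1))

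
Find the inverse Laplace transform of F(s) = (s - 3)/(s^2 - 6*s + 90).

exp(3*t)*cos(9*t)

Rewrite the denominator: s^2 - 6*s + 90 = (s - 3)^2 + 81.
The form in (s - 3) signals a first-shifting-theorem factor e^(3t).
Since L{cos(9t)} = s/(s^2 + 81), the inverse is exp(3*t)*cos(9*t).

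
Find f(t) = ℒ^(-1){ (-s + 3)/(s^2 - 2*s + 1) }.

f(t) = 2*t*exp(t) - exp(t)

Factor the denominator: s^2 - 2*s + 1 = (s - 1)^2.
Partial fraction decomposition gives [-1/(s - 1)] + [2/(s - 1)^2].
Invert each term: -1/(s - 1) ↔ -e^(t); 2/(s - 1)^2 ↔ 2t·e^(t).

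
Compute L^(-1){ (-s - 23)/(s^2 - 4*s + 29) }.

Complete the square in the denominator: s^2 - 4*s + 29 = (s - 2)^2 + 5^2.
Split the numerator to match: -s - 23 = -1·(s - 2) - 5·5.
Invert each term: -1·(s - 2)/((s - 2)^2 + 25) ↔ -e^(2t)cos(5t); -5·5/((s - 2)^2 + 25) ↔ -5e^(2t)sin(5t).

-5*exp(2*t)*sin(5*t) - exp(2*t)*cos(5*t)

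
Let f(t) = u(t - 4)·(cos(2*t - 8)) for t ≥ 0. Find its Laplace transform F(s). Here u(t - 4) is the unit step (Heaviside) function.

F(s) = s*exp(-4*s)/(s^2 + 4)

By the second shifting theorem, L{u(t - c)·g(t - c)} = e^(-cs)·G(s) with c = 4 and G(s) = L{g(t)}.
L{cos(2t)} = s/(s^2 + 4).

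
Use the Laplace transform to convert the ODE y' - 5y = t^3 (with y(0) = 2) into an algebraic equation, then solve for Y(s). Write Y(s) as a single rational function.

Y(s) = (2*s^4 + 6)/(s^5 - 5*s^4)

Transform both sides with L{·}.
The derivative rules (L{y'} = sY - y(0) = sY - 2) turn the left side into (s - 5)Y - (2).
The right side is L{t^3} = 6/s^4.
So (s - 5)Y = 6/s^4 + (2).
Isolate Y and clear denominators.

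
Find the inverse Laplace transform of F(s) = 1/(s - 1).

Since L{e^(t)} = 1/(s - 1), the inverse is e^(t).

exp(t)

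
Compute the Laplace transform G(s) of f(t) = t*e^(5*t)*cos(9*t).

G(s) = (s - 14)*(s + 4)/(s^2 - 10*s + 106)^2

L{cos(9t)} = s/(s^2 + 81).
Multiplying by e^(5t) shifts s → s - 5, so L{e^(5*t)*cos(9*t)} = (s - 5)/((s - 5)^2 + 81).
Then apply L{t·g(t)} = -d/ds[H(s)] with H(s) = (s - 5)/((s - 5)^2 + 81):
differentiating 1 time and applying the sign gives (s - 14)*(s + 4)/(s^2 - 10*s + 106)^2.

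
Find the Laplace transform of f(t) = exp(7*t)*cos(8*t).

L{cos(8t)} = s/(s^2 + 64).
By the first shifting theorem, multiplying by e^(7t) replaces s with s - 7.

(s - 7)/((s - 7)^2 + 64)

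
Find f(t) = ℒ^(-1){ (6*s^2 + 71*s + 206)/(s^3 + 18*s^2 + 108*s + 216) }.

Factor the denominator: s^3 + 18*s^2 + 108*s + 216 = (s + 6)^3.
Partial fraction decomposition gives [6/(s + 6)] + [-1/(s + 6)^2] + [-4/(s + 6)^3].
Invert each term: 6/(s + 6) ↔ 6e^(-6t); -1/(s + 6)^2 ↔ -t·e^(-6t); -4/(s + 6)^3 ↔ (-2)t^2·e^(-6t).

f(t) = -2*t^2*exp(-6*t) - t*exp(-6*t) + 6*exp(-6*t)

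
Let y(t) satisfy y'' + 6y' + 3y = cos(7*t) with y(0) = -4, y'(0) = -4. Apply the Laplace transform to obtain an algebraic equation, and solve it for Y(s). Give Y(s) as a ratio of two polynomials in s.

Y(s) = (-4*s^3 - 28*s^2 - 195*s - 1372)/(s^4 + 6*s^3 + 52*s^2 + 294*s + 147)

Laplace-transform each side.
With L{y''} = s^2 Y - s·y(0) - y'(0) and L{y'} = sY - y(0), with y(0) = -4, y'(0) = -4: the LHS transforms to (s^2 + 6*s + 3)Y - (-4*s - 28).
The right side is L{cos(7*t)} = s/(s^2 + 49).
So (s^2 + 6*s + 3)Y = s/(s^2 + 49) + (-4*s - 28).
Solve for Y(s) and write it as one ratio of polynomials.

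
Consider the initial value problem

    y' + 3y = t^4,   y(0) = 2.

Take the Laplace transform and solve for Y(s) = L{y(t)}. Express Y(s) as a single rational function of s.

Take the Laplace transform of both sides.
Using L{y'} = sY - y(0) = sY - 2, the left side becomes (s + 3)Y - (2).
The right side is L{t^4} = 24/s^5.
So (s + 3)Y = 24/s^5 + (2).
Divide through and combine into a single rational function.

Y(s) = (2*s^5 + 24)/(s^6 + 3*s^5)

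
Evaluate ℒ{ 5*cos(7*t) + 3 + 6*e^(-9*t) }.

5*s/(s^2 + 49) + 6/(s + 9) + 3/s

The transform is linear, so treat each term independently.
L{3} = 3/s; (5)·[L{cos(7t)} = s/(s^2 + 49)]; (6)·[L{e^(-9t)} = 1/(s + 9)].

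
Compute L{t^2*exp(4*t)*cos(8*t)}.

L{cos(8t)} = s/(s^2 + 64).
Multiplying by e^(4t) shifts s → s - 4, so L{exp(4*t)*cos(8*t)} = (s - 4)/((s - 4)^2 + 64).
Then apply L{t^2·g(t)} = (-1)^2 d^2/ds^2[G(s)] with G(s) = (s - 4)/((s - 4)^2 + 64):
differentiating 2 times and applying the sign gives 2*(s - 4)*(s^2 - 8*s - 176)/(s^2 - 8*s + 80)^3.

2*(s - 4)*(s^2 - 8*s - 176)/(s^2 - 8*s + 80)^3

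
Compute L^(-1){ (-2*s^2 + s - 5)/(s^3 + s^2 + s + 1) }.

-sin(t) + 2*cos(t) - 4*exp(-t)

Factor the denominator: s^3 + s^2 + s + 1 = (s + 1)*(s^2 + 1).
Partial fraction decomposition gives [-4/(s + 1)] + [2*s/(s^2 + 1)] + [-1/(s^2 + 1)].
Invert each term: -4/(s + 1) ↔ -4e^(-t); 2·s/(s^2 + 1) ↔ 2cos(t); -1·1/(s^2 + 1) ↔ -sin(t).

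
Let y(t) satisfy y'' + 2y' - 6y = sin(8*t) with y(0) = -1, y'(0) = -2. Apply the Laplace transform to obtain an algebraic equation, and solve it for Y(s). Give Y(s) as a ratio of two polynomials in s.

Y(s) = (-s^3 - 4*s^2 - 64*s - 248)/(s^4 + 2*s^3 + 58*s^2 + 128*s - 384)

Apply the Laplace transform to the equation.
With L{y''} = s^2 Y - s·y(0) - y'(0) and L{y'} = sY - y(0), with y(0) = -1, y'(0) = -2: the LHS transforms to (s^2 + 2*s - 6)Y - (-s - 4).
The right side is L{sin(8*t)} = 8/(s^2 + 64).
So (s^2 + 2*s - 6)Y = 8/(s^2 + 64) + (-s - 4).
Solve for Y(s) and write it as one ratio of polynomials.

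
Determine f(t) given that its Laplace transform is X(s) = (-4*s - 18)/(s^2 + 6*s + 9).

f(t) = -6*t*exp(-3*t) - 4*exp(-3*t)

Factor the denominator: s^2 + 6*s + 9 = (s + 3)^2.
Partial fraction decomposition gives [-4/(s + 3)] + [-6/(s + 3)^2].
Invert each term: -4/(s + 3) ↔ -4e^(-3t); -6/(s + 3)^2 ↔ -6t·e^(-3t).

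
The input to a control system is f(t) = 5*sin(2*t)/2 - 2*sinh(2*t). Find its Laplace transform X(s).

By linearity of the Laplace transform, transform each term separately.
(5/2)·[L{sin(2t)} = 2/(s^2 + 4)]; (-2)·[L{sinh(2t)} = 2/(s^2 - 4)].

X(s) = 5/(s^2 + 4) - 4/(s^2 - 4)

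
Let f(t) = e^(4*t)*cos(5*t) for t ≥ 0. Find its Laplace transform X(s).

L{cos(5t)} = s/(s^2 + 25).
By the first shifting theorem, multiplying by e^(4t) replaces s with s - 4.

X(s) = (s - 4)/((s - 4)^2 + 25)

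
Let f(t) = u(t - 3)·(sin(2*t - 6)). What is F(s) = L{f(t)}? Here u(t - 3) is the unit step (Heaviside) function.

F(s) = 2*exp(-3*s)/(s^2 + 4)

By the second shifting theorem, L{u(t - c)·g(t - c)} = e^(-cs)·G(s) with c = 3 and G(s) = L{g(t)}.
L{sin(2t)} = 2/(s^2 + 4).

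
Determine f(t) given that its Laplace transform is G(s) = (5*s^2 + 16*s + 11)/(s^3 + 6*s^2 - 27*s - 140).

Factor the denominator: s^3 + 6*s^2 - 27*s - 140 = (s - 5)*(s + 4)*(s + 7).
Partial fraction decomposition gives [2/(s - 5)] + [4/(s + 7)] + [-1/(s + 4)].
Invert each term: 2/(s - 5) ↔ 2e^(5t); 4/(s + 7) ↔ 4e^(-7t); -1/(s + 4) ↔ -e^(-4t).

f(t) = 2*exp(5*t) - exp(-4*t) + 4*exp(-7*t)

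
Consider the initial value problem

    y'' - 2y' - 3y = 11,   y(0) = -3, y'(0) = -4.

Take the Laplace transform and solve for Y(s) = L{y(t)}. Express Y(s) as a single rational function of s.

Transform both sides with L{·}.
With L{y''} = s^2 Y - s·y(0) - y'(0) and L{y'} = sY - y(0), with y(0) = -3, y'(0) = -4: the LHS transforms to (s^2 - 2*s - 3)Y - (-3*s + 2).
The right side is L{11} = 11/s.
So (s^2 - 2*s - 3)Y = 11/s + (-3*s + 2).
Solve for Y(s) and write it as one ratio of polynomials.

Y(s) = (-3*s^2 + 2*s + 11)/(s^3 - 2*s^2 - 3*s)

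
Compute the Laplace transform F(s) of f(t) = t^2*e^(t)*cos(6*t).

L{cos(6t)} = s/(s^2 + 36).
Multiplying by e^(t) shifts s → s - 1, so L{e^(t)*cos(6*t)} = (s - 1)/((s - 1)^2 + 36).
Then apply L{t^2·g(t)} = (-1)^2 d^2/ds^2[G(s)] with G(s) = (s - 1)/((s - 1)^2 + 36):
differentiating 2 times and applying the sign gives 2*(s - 1)*(s^2 - 2*s - 107)/(s^2 - 2*s + 37)^3.

F(s) = 2*(s - 1)*(s^2 - 2*s - 107)/(s^2 - 2*s + 37)^3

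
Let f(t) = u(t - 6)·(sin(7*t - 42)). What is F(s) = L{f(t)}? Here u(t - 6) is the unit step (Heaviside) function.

F(s) = 7*exp(-6*s)/(s^2 + 49)

By the second shifting theorem, L{u(t - c)·g(t - c)} = e^(-cs)·G(s) with c = 6 and G(s) = L{g(t)}.
L{sin(7t)} = 7/(s^2 + 49).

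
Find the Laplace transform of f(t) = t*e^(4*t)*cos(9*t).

(s - 13)*(s + 5)/(s^2 - 8*s + 97)^2

L{cos(9t)} = s/(s^2 + 81).
Multiplying by e^(4t) shifts s → s - 4, so L{e^(4*t)*cos(9*t)} = (s - 4)/((s - 4)^2 + 81).
Then apply L{t·g(t)} = -d/ds[G(s)] with G(s) = (s - 4)/((s - 4)^2 + 81):
differentiating 1 time and applying the sign gives (s - 13)*(s + 5)/(s^2 - 8*s + 97)^2.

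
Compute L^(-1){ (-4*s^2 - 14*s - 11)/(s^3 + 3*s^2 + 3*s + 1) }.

-t^2*exp(-t)/2 - 6*t*exp(-t) - 4*exp(-t)

Factor the denominator: s^3 + 3*s^2 + 3*s + 1 = (s + 1)^3.
Partial fraction decomposition gives [-4/(s + 1)] + [-6/(s + 1)^2] + [-1/(s + 1)^3].
Invert each term: -4/(s + 1) ↔ -4e^(-t); -6/(s + 1)^2 ↔ -6t·e^(-t); -1/(s + 1)^3 ↔ (-1/2)t^2·e^(-t).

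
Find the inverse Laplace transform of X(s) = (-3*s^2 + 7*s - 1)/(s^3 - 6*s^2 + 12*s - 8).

Factor the denominator: s^3 - 6*s^2 + 12*s - 8 = (s - 2)^3.
Partial fraction decomposition gives [-3/(s - 2)] + [-5/(s - 2)^2] + [(s - 2)^(-3)].
Invert each term: -3/(s - 2) ↔ -3e^(2t); -5/(s - 2)^2 ↔ -5t·e^(2t); 1/(s - 2)^3 ↔ (1/2)t^2·e^(2t).

t^2*exp(2*t)/2 - 5*t*exp(2*t) - 3*exp(2*t)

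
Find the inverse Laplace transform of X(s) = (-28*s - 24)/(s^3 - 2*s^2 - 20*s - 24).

Factor the denominator: s^3 - 2*s^2 - 20*s - 24 = (s - 6)*(s + 2)^2.
Partial fraction decomposition gives [3/(s + 2)] + [-4/(s + 2)^2] + [-3/(s - 6)].
Invert each term: 3/(s + 2) ↔ 3e^(-2t); -4/(s + 2)^2 ↔ -4t·e^(-2t); -3/(s - 6) ↔ -3e^(6t).

-4*t*exp(-2*t) - 3*exp(6*t) + 3*exp(-2*t)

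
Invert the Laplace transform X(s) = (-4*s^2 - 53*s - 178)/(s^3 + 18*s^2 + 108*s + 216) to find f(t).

Factor the denominator: s^3 + 18*s^2 + 108*s + 216 = (s + 6)^3.
Partial fraction decomposition gives [-4/(s + 6)] + [-5/(s + 6)^2] + [-4/(s + 6)^3].
Invert each term: -4/(s + 6) ↔ -4e^(-6t); -5/(s + 6)^2 ↔ -5t·e^(-6t); -4/(s + 6)^3 ↔ (-2)t^2·e^(-6t).

f(t) = -2*t^2*exp(-6*t) - 5*t*exp(-6*t) - 4*exp(-6*t)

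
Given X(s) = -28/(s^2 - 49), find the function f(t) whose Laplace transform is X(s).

f(t) = -4*sinh(7*t)

Since L{sinh(7t)} = 7/(s^2 - 49), the inverse is sinh(7*t), scaled by -4.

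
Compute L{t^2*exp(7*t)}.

L{e^(7t)} = 1/(s - 7).
Then apply L{t^2·g(t)} = (-1)^2 d^2/ds^2[G(s)] with G(s) = 1/(s - 7):
differentiating 2 times and applying the sign gives 2/(s - 7)^3.

2/(s - 7)^3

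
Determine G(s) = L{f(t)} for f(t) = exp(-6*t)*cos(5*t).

G(s) = (s + 6)/((s + 6)^2 + 25)

L{cos(5t)} = s/(s^2 + 25).
By the first shifting theorem, multiplying by e^(-6t) replaces s with s + 6.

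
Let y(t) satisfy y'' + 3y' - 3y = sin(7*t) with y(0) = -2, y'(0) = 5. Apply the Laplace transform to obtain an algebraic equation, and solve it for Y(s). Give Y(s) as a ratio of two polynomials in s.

Apply the Laplace transform to the equation.
Using L{y''} = s^2 Y - s·y(0) - y'(0) and L{y'} = sY - y(0), with y(0) = -2, y'(0) = 5, the left side becomes (s^2 + 3*s - 3)Y - (-2*s - 1).
The right side is L{sin(7*t)} = 7/(s^2 + 49).
So (s^2 + 3*s - 3)Y = 7/(s^2 + 49) + (-2*s - 1).
Divide through and combine into a single rational function.

Y(s) = (-2*s^3 - s^2 - 98*s - 42)/(s^4 + 3*s^3 + 46*s^2 + 147*s - 147)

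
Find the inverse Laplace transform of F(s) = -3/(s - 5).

-3*exp(5*t)

Since L{e^(5t)} = 1/(s - 5), the inverse is e^(5*t), scaled by -3.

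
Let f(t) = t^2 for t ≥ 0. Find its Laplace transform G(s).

G(s) = 2/s^3

L{t^2} = 2!/s^3 = 2/s^3.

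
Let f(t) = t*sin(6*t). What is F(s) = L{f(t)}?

F(s) = 12*s/(s^2 + 36)^2

L{sin(6t)} = 6/(s^2 + 36).
Then apply L{t·g(t)} = -d/ds[G(s)] with G(s) = 6/(s^2 + 36):
differentiating 1 time and applying the sign gives 12*s/(s^2 + 36)^2.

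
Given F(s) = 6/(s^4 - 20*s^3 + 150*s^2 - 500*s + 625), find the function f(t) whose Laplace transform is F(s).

Rewrite the denominator: s^4 - 20*s^3 + 150*s^2 - 500*s + 625 = (s - 5)^4.
The form in (s - 5) signals a first-shifting-theorem factor e^(5t).
Since L{t^3} = 3!/s^4 = 6/s^4, the inverse is t^3*e^(5*t).

f(t) = t^3*exp(5*t)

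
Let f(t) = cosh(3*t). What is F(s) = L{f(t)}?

L{cosh(3t)} = s/(s^2 - 9).

F(s) = s/(s^2 - 9)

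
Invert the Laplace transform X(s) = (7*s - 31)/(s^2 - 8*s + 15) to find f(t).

Factor the denominator: s^2 - 8*s + 15 = (s - 5)*(s - 3).
Partial fraction decomposition gives [2/(s - 5)] + [5/(s - 3)].
Invert each term: 2/(s - 5) ↔ 2e^(5t); 5/(s - 3) ↔ 5e^(3t).

f(t) = 2*exp(5*t) + 5*exp(3*t)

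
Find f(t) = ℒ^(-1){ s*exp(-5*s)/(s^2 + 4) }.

The factor e^(-5s) signals a time shift by c = 5 (second shifting theorem).
L{cos(2t)} = s/(s^2 + 4), so L^-1{s/(s^2 + 4)} = cos(2*t).
Hence the inverse is u(t - 5) times that function evaluated at t - 5.

f(t) = Heaviside(t - 5)*(cos(2*t - 10))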